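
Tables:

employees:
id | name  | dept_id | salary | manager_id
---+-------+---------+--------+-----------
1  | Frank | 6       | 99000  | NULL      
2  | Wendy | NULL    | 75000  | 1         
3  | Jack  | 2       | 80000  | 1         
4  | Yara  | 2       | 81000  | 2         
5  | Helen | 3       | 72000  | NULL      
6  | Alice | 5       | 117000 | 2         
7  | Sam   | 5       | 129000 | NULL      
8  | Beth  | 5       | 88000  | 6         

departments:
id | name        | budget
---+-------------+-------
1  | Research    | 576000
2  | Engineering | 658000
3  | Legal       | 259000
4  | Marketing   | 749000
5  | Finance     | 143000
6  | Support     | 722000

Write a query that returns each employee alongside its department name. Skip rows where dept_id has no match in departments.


INNER JOIN keeps only employees rows whose dept_id matches an id in departments. Walk through each employee:
  - employee 1 (Frank): dept_id=6 -> matches Support
  - employee 2 (Wendy): dept_id=NULL, no match -> dropped
  - employee 3 (Jack): dept_id=2 -> matches Engineering
  - employee 4 (Yara): dept_id=2 -> matches Engineering
  - employee 5 (Helen): dept_id=3 -> matches Legal
  - employee 6 (Alice): dept_id=5 -> matches Finance
  - employee 7 (Sam): dept_id=5 -> matches Finance
  - employee 8 (Beth): dept_id=5 -> matches Finance
So 1 of 8 rows is dropped.

SQL:
SELECT a.name, b.name AS department
FROM employees a
INNER JOIN departments b ON a.dept_id = b.id

Result:
name  | department 
------+------------
Frank | Support    
Jack  | Engineering
Yara  | Engineering
Helen | Legal      
Alice | Finance    
Sam   | Finance    
Beth  | Finance    


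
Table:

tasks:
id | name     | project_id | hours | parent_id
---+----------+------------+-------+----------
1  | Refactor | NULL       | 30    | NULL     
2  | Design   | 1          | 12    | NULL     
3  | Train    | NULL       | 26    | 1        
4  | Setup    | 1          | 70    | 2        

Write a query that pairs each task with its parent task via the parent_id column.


This is a self-join: tasks is joined to a second copy of itself, matching each row's parent_id to another row's id. Use LEFT JOIN so rows with parent_id=NULL are kept.
  - task 1 (Refactor): parent_id=NULL -> NULL
  - task 2 (Design): parent_id=NULL -> NULL
  - task 3 (Train): parent_id=1 -> Refactor
  - task 4 (Setup): parent_id=2 -> Design

SQL:
SELECT a.name AS item, b.name AS parent
FROM tasks a
LEFT JOIN tasks b ON a.parent_id = b.id

Result:
item     | parent  
---------+---------
Refactor | NULL    
Design   | NULL    
Train    | Refactor
Setup    | Design  


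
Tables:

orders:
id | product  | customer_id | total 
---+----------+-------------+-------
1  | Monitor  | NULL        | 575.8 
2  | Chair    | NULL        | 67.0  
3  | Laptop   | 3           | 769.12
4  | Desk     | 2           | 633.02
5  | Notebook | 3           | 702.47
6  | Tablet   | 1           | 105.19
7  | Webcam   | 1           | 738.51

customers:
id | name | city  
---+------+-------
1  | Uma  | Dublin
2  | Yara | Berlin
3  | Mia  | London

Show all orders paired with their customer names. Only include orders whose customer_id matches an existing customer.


INNER JOIN keeps only orders rows whose customer_id matches an id in customers. Walk through each order:
  - order 1 (Monitor): customer_id=NULL, no match -> dropped
  - order 2 (Chair): customer_id=NULL, no match -> dropped
  - order 3 (Laptop): customer_id=3 -> matches Mia
  - order 4 (Desk): customer_id=2 -> matches Yara
  - order 5 (Notebook): customer_id=3 -> matches Mia
  - order 6 (Tablet): customer_id=1 -> matches Uma
  - order 7 (Webcam): customer_id=1 -> matches Uma
So 2 of 7 rows are dropped.

SQL:
SELECT a.product, b.name AS customer
FROM orders a
INNER JOIN customers b ON a.customer_id = b.id

Result:
product  | customer
---------+---------
Laptop   | Mia     
Desk     | Yara    
Notebook | Mia     
Tablet   | Uma     
Webcam   | Uma     


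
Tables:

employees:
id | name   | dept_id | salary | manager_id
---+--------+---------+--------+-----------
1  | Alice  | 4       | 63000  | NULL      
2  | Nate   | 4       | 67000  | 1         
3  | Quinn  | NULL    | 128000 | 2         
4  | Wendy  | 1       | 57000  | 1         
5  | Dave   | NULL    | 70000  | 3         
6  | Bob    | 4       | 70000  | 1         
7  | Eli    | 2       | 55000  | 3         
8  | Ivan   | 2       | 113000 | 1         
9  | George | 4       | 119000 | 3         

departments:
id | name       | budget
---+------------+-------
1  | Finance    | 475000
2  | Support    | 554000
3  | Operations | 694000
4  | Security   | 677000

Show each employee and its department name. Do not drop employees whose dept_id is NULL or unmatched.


LEFT JOIN keeps every row from employees (the left table); where dept_id has no match in departments, the department columns become NULL. Walk through each employee:
  - employee 1 (Alice): dept_id=4 -> matches Security
  - employee 2 (Nate): dept_id=4 -> matches Security
  - employee 3 (Quinn): dept_id=NULL, no match -> kept with NULL
  - employee 4 (Wendy): dept_id=1 -> matches Finance
  - employee 5 (Dave): dept_id=NULL, no match -> kept with NULL
  - employee 6 (Bob): dept_id=4 -> matches Security
  - employee 7 (Eli): dept_id=2 -> matches Support
  - employee 8 (Ivan): dept_id=2 -> matches Support
  - employee 9 (George): dept_id=4 -> matches Security
All 9 rows appear; 2 have NULL department.

SQL:
SELECT a.name, b.name AS department
FROM employees a
LEFT JOIN departments b ON a.dept_id = b.id

Result:
name   | department
-------+-----------
Alice  | Security  
Nate   | Security  
Quinn  | NULL      
Wendy  | Finance   
Dave   | NULL      
Bob    | Security  
Eli    | Support   
Ivan   | Support   
George | Security  


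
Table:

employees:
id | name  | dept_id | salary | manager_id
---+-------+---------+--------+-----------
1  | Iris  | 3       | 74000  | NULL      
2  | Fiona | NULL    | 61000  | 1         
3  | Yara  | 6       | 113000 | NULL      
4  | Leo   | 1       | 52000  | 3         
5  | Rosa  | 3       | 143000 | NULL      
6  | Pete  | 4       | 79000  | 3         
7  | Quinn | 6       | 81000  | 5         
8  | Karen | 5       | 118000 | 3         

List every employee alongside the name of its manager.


This is a self-join: employees is joined to a second copy of itself, matching each row's manager_id to another row's id. Use LEFT JOIN so rows with manager_id=NULL are kept.
  - employee 1 (Iris): manager_id=NULL -> NULL
  - employee 2 (Fiona): manager_id=1 -> Iris
  - employee 3 (Yara): manager_id=NULL -> NULL
  - employee 4 (Leo): manager_id=3 -> Yara
  - employee 5 (Rosa): manager_id=NULL -> NULL
  - employee 6 (Pete): manager_id=3 -> Yara
  - employee 7 (Quinn): manager_id=5 -> Rosa
  - employee 8 (Karen): manager_id=3 -> Yara

SQL:
SELECT a.name AS item, b.name AS manager
FROM employees a
LEFT JOIN employees b ON a.manager_id = b.id

Result:
item  | manager
------+--------
Iris  | NULL   
Fiona | Iris   
Yara  | NULL   
Leo   | Yara   
Rosa  | NULL   
Pete  | Yara   
Quinn | Rosa   
Karen | Yara   


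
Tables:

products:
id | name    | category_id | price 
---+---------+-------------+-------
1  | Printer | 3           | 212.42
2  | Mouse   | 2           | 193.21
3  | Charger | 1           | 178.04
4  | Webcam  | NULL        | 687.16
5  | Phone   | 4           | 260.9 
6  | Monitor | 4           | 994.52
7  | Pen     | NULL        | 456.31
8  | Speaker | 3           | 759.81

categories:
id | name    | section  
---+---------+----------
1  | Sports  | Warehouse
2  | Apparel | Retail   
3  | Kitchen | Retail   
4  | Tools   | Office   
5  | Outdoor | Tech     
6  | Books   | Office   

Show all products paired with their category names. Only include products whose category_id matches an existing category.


INNER JOIN keeps only products rows whose category_id matches an id in categories. Walk through each product:
  - product 1 (Printer): category_id=3 -> matches Kitchen
  - product 2 (Mouse): category_id=2 -> matches Apparel
  - product 3 (Charger): category_id=1 -> matches Sports
  - product 4 (Webcam): category_id=NULL, no match -> dropped
  - product 5 (Phone): category_id=4 -> matches Tools
  - product 6 (Monitor): category_id=4 -> matches Tools
  - product 7 (Pen): category_id=NULL, no match -> dropped
  - product 8 (Speaker): category_id=3 -> matches Kitchen
So 2 of 8 rows are dropped.

SQL:
SELECT a.name, b.name AS category
FROM products a
INNER JOIN categories b ON a.category_id = b.id

Result:
name    | category
--------+---------
Printer | Kitchen 
Mouse   | Apparel 
Charger | Sports  
Phone   | Tools   
Monitor | Tools   
Speaker | Kitchen 


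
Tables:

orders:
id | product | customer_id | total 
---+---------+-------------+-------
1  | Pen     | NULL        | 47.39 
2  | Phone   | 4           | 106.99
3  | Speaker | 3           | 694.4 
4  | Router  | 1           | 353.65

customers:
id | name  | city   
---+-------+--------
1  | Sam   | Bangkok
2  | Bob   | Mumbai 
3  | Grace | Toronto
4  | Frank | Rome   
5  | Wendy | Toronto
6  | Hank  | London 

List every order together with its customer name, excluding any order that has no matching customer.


INNER JOIN keeps only orders rows whose customer_id matches an id in customers. Walk through each order:
  - order 1 (Pen): customer_id=NULL, no match -> dropped
  - order 2 (Phone): customer_id=4 -> matches Frank
  - order 3 (Speaker): customer_id=3 -> matches Grace
  - order 4 (Router): customer_id=1 -> matches Sam
So 1 of 4 rows is dropped.

SQL:
SELECT a.product, b.name AS customer
FROM orders a
INNER JOIN customers b ON a.customer_id = b.id

Result:
product | customer
--------+---------
Phone   | Frank   
Speaker | Grace   
Router  | Sam     


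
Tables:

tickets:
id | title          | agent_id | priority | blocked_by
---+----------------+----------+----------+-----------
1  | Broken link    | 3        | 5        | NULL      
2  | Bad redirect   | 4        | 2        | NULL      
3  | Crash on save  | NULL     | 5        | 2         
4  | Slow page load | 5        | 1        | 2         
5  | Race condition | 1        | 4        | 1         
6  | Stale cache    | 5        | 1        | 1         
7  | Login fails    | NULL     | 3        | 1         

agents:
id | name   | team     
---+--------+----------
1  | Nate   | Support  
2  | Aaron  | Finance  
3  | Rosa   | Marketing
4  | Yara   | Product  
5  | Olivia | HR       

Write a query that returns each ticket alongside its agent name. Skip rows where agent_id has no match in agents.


INNER JOIN keeps only tickets rows whose agent_id matches an id in agents. Walk through each ticket:
  - ticket 1 (Broken link): agent_id=3 -> matches Rosa
  - ticket 2 (Bad redirect): agent_id=4 -> matches Yara
  - ticket 3 (Crash on save): agent_id=NULL, no match -> dropped
  - ticket 4 (Slow page load): agent_id=5 -> matches Olivia
  - ticket 5 (Race condition): agent_id=1 -> matches Nate
  - ticket 6 (Stale cache): agent_id=5 -> matches Olivia
  - ticket 7 (Login fails): agent_id=NULL, no match -> dropped
So 2 of 7 rows are dropped.

SQL:
SELECT a.title, b.name AS agent
FROM tickets a
INNER JOIN agents b ON a.agent_id = b.id

Result:
title          | agent 
---------------+-------
Broken link    | Rosa  
Bad redirect   | Yara  
Slow page load | Olivia
Race condition | Nate  
Stale cache    | Olivia


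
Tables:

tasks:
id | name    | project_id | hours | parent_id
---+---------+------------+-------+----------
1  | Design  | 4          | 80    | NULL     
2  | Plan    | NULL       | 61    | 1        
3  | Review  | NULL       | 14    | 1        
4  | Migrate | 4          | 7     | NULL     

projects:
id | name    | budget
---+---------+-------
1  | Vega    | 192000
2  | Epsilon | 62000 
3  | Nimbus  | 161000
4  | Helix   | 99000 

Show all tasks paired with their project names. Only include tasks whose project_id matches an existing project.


INNER JOIN keeps only tasks rows whose project_id matches an id in projects. Walk through each task:
  - task 1 (Design): project_id=4 -> matches Helix
  - task 2 (Plan): project_id=NULL, no match -> dropped
  - task 3 (Review): project_id=NULL, no match -> dropped
  - task 4 (Migrate): project_id=4 -> matches Helix
So 2 of 4 rows are dropped.

SQL:
SELECT a.name, b.name AS project
FROM tasks a
INNER JOIN projects b ON a.project_id = b.id

Result:
name    | project
--------+--------
Design  | Helix  
Migrate | Helix  


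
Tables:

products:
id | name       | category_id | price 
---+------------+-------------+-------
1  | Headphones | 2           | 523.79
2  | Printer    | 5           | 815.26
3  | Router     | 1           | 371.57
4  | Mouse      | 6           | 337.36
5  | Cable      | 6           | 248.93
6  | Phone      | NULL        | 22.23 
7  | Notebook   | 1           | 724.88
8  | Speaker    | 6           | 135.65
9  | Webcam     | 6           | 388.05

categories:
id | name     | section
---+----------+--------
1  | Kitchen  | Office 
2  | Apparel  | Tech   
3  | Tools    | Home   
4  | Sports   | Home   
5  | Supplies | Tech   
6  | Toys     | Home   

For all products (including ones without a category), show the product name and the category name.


LEFT JOIN keeps every row from products (the left table); where category_id has no match in categories, the category columns become NULL. Walk through each product:
  - product 1 (Headphones): category_id=2 -> matches Apparel
  - product 2 (Printer): category_id=5 -> matches Supplies
  - product 3 (Router): category_id=1 -> matches Kitchen
  - product 4 (Mouse): category_id=6 -> matches Toys
  - product 5 (Cable): category_id=6 -> matches Toys
  - product 6 (Phone): category_id=NULL, no match -> kept with NULL
  - product 7 (Notebook): category_id=1 -> matches Kitchen
  - product 8 (Speaker): category_id=6 -> matches Toys
  - product 9 (Webcam): category_id=6 -> matches Toys
All 9 rows appear; 1 has NULL category.

SQL:
SELECT a.name, b.name AS category
FROM products a
LEFT JOIN categories b ON a.category_id = b.id

Result:
name       | category
-----------+---------
Headphones | Apparel 
Printer    | Supplies
Router     | Kitchen 
Mouse      | Toys    
Cable      | Toys    
Phone      | NULL    
Notebook   | Kitchen 
Speaker    | Toys    
Webcam     | Toys    


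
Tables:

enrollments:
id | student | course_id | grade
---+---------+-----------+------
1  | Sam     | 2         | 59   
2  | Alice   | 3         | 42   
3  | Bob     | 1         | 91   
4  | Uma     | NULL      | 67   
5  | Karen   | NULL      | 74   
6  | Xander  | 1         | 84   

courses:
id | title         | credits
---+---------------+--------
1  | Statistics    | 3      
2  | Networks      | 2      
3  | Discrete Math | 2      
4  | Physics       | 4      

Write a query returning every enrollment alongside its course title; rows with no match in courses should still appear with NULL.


LEFT JOIN keeps every row from enrollments (the left table); where course_id has no match in courses, the course columns become NULL. Walk through each enrollment:
  - enrollment 1 (Sam): course_id=2 -> matches Networks
  - enrollment 2 (Alice): course_id=3 -> matches Discrete Math
  - enrollment 3 (Bob): course_id=1 -> matches Statistics
  - enrollment 4 (Uma): course_id=NULL, no match -> kept with NULL
  - enrollment 5 (Karen): course_id=NULL, no match -> kept with NULL
  - enrollment 6 (Xander): course_id=1 -> matches Statistics
All 6 rows appear; 2 have NULL course.

SQL:
SELECT a.student, b.title AS course
FROM enrollments a
LEFT JOIN courses b ON a.course_id = b.id

Result:
student | course       
--------+--------------
Sam     | Networks     
Alice   | Discrete Math
Bob     | Statistics   
Uma     | NULL         
Karen   | NULL         
Xander  | Statistics   


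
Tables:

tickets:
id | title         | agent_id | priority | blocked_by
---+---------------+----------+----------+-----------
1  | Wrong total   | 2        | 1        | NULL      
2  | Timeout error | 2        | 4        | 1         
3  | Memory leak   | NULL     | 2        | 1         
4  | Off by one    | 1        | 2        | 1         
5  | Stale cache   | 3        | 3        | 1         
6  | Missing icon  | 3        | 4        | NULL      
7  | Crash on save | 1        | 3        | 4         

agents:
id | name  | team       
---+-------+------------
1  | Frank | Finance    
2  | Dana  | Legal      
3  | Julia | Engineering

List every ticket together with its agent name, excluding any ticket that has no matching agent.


INNER JOIN keeps only tickets rows whose agent_id matches an id in agents. Walk through each ticket:
  - ticket 1 (Wrong total): agent_id=2 -> matches Dana
  - ticket 2 (Timeout error): agent_id=2 -> matches Dana
  - ticket 3 (Memory leak): agent_id=NULL, no match -> dropped
  - ticket 4 (Off by one): agent_id=1 -> matches Frank
  - ticket 5 (Stale cache): agent_id=3 -> matches Julia
  - ticket 6 (Missing icon): agent_id=3 -> matches Julia
  - ticket 7 (Crash on save): agent_id=1 -> matches Frank
So 1 of 7 rows is dropped.

SQL:
SELECT a.title, b.name AS agent
FROM tickets a
INNER JOIN agents b ON a.agent_id = b.id

Result:
title         | agent
--------------+------
Wrong total   | Dana 
Timeout error | Dana 
Off by one    | Frank
Stale cache   | Julia
Missing icon  | Julia
Crash on save | Frank


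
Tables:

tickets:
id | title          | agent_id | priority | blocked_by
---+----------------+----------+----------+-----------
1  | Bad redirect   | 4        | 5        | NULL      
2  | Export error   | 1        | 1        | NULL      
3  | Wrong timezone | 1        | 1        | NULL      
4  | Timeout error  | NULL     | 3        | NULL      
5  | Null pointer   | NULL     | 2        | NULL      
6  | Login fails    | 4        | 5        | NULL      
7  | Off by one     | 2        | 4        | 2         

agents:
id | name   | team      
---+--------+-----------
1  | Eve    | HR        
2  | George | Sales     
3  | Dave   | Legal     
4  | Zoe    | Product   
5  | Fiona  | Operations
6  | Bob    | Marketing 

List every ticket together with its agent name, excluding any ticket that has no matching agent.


INNER JOIN keeps only tickets rows whose agent_id matches an id in agents. Walk through each ticket:
  - ticket 1 (Bad redirect): agent_id=4 -> matches Zoe
  - ticket 2 (Export error): agent_id=1 -> matches Eve
  - ticket 3 (Wrong timezone): agent_id=1 -> matches Eve
  - ticket 4 (Timeout error): agent_id=NULL, no match -> dropped
  - ticket 5 (Null pointer): agent_id=NULL, no match -> dropped
  - ticket 6 (Login fails): agent_id=4 -> matches Zoe
  - ticket 7 (Off by one): agent_id=2 -> matches George
So 2 of 7 rows are dropped.

SQL:
SELECT a.title, b.name AS agent
FROM tickets a
INNER JOIN agents b ON a.agent_id = b.id

Result:
title          | agent 
---------------+-------
Bad redirect   | Zoe   
Export error   | Eve   
Wrong timezone | Eve   
Login fails    | Zoe   
Off by one     | George


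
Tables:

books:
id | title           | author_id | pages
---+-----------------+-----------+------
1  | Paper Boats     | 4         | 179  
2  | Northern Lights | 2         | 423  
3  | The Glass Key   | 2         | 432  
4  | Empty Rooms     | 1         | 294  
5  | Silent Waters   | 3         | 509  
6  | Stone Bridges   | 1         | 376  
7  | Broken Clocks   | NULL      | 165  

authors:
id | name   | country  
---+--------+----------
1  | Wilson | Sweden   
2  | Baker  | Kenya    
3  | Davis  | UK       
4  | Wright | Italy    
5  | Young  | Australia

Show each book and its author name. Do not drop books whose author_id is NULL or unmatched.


LEFT JOIN keeps every row from books (the left table); where author_id has no match in authors, the author columns become NULL. Walk through each book:
  - book 1 (Paper Boats): author_id=4 -> matches Wright
  - book 2 (Northern Lights): author_id=2 -> matches Baker
  - book 3 (The Glass Key): author_id=2 -> matches Baker
  - book 4 (Empty Rooms): author_id=1 -> matches Wilson
  - book 5 (Silent Waters): author_id=3 -> matches Davis
  - book 6 (Stone Bridges): author_id=1 -> matches Wilson
  - book 7 (Broken Clocks): author_id=NULL, no match -> kept with NULL
All 7 rows appear; 1 has NULL author.

SQL:
SELECT a.title, b.name AS author
FROM books a
LEFT JOIN authors b ON a.author_id = b.id

Result:
title           | author
----------------+-------
Paper Boats     | Wright
Northern Lights | Baker 
The Glass Key   | Baker 
Empty Rooms     | Wilson
Silent Waters   | Davis 
Stone Bridges   | Wilson
Broken Clocks   | NULL  


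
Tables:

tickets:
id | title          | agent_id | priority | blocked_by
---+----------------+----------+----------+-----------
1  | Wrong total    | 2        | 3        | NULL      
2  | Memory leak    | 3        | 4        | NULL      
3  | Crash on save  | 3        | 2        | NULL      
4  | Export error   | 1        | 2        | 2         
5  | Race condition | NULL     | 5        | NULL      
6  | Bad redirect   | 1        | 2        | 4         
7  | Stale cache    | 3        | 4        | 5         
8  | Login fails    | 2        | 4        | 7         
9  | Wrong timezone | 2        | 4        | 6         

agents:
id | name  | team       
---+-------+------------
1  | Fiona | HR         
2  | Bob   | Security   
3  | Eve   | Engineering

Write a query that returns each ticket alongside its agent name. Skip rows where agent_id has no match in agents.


INNER JOIN keeps only tickets rows whose agent_id matches an id in agents. Walk through each ticket:
  - ticket 1 (Wrong total): agent_id=2 -> matches Bob
  - ticket 2 (Memory leak): agent_id=3 -> matches Eve
  - ticket 3 (Crash on save): agent_id=3 -> matches Eve
  - ticket 4 (Export error): agent_id=1 -> matches Fiona
  - ticket 5 (Race condition): agent_id=NULL, no match -> dropped
  - ticket 6 (Bad redirect): agent_id=1 -> matches Fiona
  - ticket 7 (Stale cache): agent_id=3 -> matches Eve
  - ticket 8 (Login fails): agent_id=2 -> matches Bob
  - ticket 9 (Wrong timezone): agent_id=2 -> matches Bob
So 1 of 9 rows is dropped.

SQL:
SELECT a.title, b.name AS agent
FROM tickets a
INNER JOIN agents b ON a.agent_id = b.id

Result:
title          | agent
---------------+------
Wrong total    | Bob  
Memory leak    | Eve  
Crash on save  | Eve  
Export error   | Fiona
Bad redirect   | Fiona
Stale cache    | Eve  
Login fails    | Bob  
Wrong timezone | Bob  


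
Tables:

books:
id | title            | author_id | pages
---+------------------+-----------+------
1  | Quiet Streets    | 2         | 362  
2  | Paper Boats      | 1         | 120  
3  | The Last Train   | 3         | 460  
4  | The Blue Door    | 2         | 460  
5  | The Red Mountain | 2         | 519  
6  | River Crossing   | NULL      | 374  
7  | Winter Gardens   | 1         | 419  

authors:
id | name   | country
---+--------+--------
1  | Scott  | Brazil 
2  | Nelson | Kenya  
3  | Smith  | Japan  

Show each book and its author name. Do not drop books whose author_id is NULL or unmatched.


LEFT JOIN keeps every row from books (the left table); where author_id has no match in authors, the author columns become NULL. Walk through each book:
  - book 1 (Quiet Streets): author_id=2 -> matches Nelson
  - book 2 (Paper Boats): author_id=1 -> matches Scott
  - book 3 (The Last Train): author_id=3 -> matches Smith
  - book 4 (The Blue Door): author_id=2 -> matches Nelson
  - book 5 (The Red Mountain): author_id=2 -> matches Nelson
  - book 6 (River Crossing): author_id=NULL, no match -> kept with NULL
  - book 7 (Winter Gardens): author_id=1 -> matches Scott
All 7 rows appear; 1 has NULL author.

SQL:
SELECT a.title, b.name AS author
FROM books a
LEFT JOIN authors b ON a.author_id = b.id

Result:
title            | author
-----------------+-------
Quiet Streets    | Nelson
Paper Boats      | Scott 
The Last Train   | Smith 
The Blue Door    | Nelson
The Red Mountain | Nelson
River Crossing   | NULL  
Winter Gardens   | Scott 


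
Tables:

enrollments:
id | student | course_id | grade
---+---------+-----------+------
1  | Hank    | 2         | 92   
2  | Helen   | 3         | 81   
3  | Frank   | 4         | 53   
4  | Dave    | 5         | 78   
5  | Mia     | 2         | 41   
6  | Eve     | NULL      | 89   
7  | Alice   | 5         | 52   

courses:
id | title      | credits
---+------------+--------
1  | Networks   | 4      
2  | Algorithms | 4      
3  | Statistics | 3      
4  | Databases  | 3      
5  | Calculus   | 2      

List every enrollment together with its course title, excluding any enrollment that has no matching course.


INNER JOIN keeps only enrollments rows whose course_id matches an id in courses. Walk through each enrollment:
  - enrollment 1 (Hank): course_id=2 -> matches Algorithms
  - enrollment 2 (Helen): course_id=3 -> matches Statistics
  - enrollment 3 (Frank): course_id=4 -> matches Databases
  - enrollment 4 (Dave): course_id=5 -> matches Calculus
  - enrollment 5 (Mia): course_id=2 -> matches Algorithms
  - enrollment 6 (Eve): course_id=NULL, no match -> dropped
  - enrollment 7 (Alice): course_id=5 -> matches Calculus
So 1 of 7 rows is dropped.

SQL:
SELECT a.student, b.title AS course
FROM enrollments a
INNER JOIN courses b ON a.course_id = b.id

Result:
student | course    
--------+-----------
Hank    | Algorithms
Helen   | Statistics
Frank   | Databases 
Dave    | Calculus  
Mia     | Algorithms
Alice   | Calculus  


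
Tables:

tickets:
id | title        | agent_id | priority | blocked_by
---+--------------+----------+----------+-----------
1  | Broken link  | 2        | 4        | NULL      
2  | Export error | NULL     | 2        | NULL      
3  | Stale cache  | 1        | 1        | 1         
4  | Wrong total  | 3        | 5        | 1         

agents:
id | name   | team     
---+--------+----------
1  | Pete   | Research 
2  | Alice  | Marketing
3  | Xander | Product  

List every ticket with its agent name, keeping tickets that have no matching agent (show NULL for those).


LEFT JOIN keeps every row from tickets (the left table); where agent_id has no match in agents, the agent columns become NULL. Walk through each ticket:
  - ticket 1 (Broken link): agent_id=2 -> matches Alice
  - ticket 2 (Export error): agent_id=NULL, no match -> kept with NULL
  - ticket 3 (Stale cache): agent_id=1 -> matches Pete
  - ticket 4 (Wrong total): agent_id=3 -> matches Xander
All 4 rows appear; 1 has NULL agent.

SQL:
SELECT a.title, b.name AS agent
FROM tickets a
LEFT JOIN agents b ON a.agent_id = b.id

Result:
title        | agent 
-------------+-------
Broken link  | Alice 
Export error | NULL  
Stale cache  | Pete  
Wrong total  | Xander


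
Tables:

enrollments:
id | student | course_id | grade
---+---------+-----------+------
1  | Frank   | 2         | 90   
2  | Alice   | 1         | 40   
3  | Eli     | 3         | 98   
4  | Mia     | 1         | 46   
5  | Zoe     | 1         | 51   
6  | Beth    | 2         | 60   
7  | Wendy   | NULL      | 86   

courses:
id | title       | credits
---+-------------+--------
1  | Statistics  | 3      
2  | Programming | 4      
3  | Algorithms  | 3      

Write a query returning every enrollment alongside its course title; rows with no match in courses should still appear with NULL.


LEFT JOIN keeps every row from enrollments (the left table); where course_id has no match in courses, the course columns become NULL. Walk through each enrollment:
  - enrollment 1 (Frank): course_id=2 -> matches Programming
  - enrollment 2 (Alice): course_id=1 -> matches Statistics
  - enrollment 3 (Eli): course_id=3 -> matches Algorithms
  - enrollment 4 (Mia): course_id=1 -> matches Statistics
  - enrollment 5 (Zoe): course_id=1 -> matches Statistics
  - enrollment 6 (Beth): course_id=2 -> matches Programming
  - enrollment 7 (Wendy): course_id=NULL, no match -> kept with NULL
All 7 rows appear; 1 has NULL course.

SQL:
SELECT a.student, b.title AS course
FROM enrollments a
LEFT JOIN courses b ON a.course_id = b.id

Result:
student | course     
--------+------------
Frank   | Programming
Alice   | Statistics 
Eli     | Algorithms 
Mia     | Statistics 
Zoe     | Statistics 
Beth    | Programming
Wendy   | NULL       


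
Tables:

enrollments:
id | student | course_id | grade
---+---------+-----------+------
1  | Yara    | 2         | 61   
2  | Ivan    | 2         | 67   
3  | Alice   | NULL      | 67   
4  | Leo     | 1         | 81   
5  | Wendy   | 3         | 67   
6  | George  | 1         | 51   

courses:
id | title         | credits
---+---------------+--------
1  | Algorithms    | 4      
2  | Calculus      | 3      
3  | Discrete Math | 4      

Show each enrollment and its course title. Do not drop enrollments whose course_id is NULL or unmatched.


LEFT JOIN keeps every row from enrollments (the left table); where course_id has no match in courses, the course columns become NULL. Walk through each enrollment:
  - enrollment 1 (Yara): course_id=2 -> matches Calculus
  - enrollment 2 (Ivan): course_id=2 -> matches Calculus
  - enrollment 3 (Alice): course_id=NULL, no match -> kept with NULL
  - enrollment 4 (Leo): course_id=1 -> matches Algorithms
  - enrollment 5 (Wendy): course_id=3 -> matches Discrete Math
  - enrollment 6 (George): course_id=1 -> matches Algorithms
All 6 rows appear; 1 has NULL course.

SQL:
SELECT a.student, b.title AS course
FROM enrollments a
LEFT JOIN courses b ON a.course_id = b.id

Result:
student | course       
--------+--------------
Yara    | Calculus     
Ivan    | Calculus     
Alice   | NULL         
Leo     | Algorithms   
Wendy   | Discrete Math
George  | Algorithms   


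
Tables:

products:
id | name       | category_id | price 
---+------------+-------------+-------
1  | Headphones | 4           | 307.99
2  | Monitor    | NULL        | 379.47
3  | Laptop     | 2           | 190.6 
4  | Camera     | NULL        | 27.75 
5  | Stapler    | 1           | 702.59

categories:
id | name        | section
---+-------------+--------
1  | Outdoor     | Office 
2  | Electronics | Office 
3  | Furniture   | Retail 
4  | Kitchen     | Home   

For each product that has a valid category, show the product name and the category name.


INNER JOIN keeps only products rows whose category_id matches an id in categories. Walk through each product:
  - product 1 (Headphones): category_id=4 -> matches Kitchen
  - product 2 (Monitor): category_id=NULL, no match -> dropped
  - product 3 (Laptop): category_id=2 -> matches Electronics
  - product 4 (Camera): category_id=NULL, no match -> dropped
  - product 5 (Stapler): category_id=1 -> matches Outdoor
So 2 of 5 rows are dropped.

SQL:
SELECT a.name, b.name AS category
FROM products a
INNER JOIN categories b ON a.category_id = b.id

Result:
name       | category   
-----------+------------
Headphones | Kitchen    
Laptop     | Electronics
Stapler    | Outdoor    


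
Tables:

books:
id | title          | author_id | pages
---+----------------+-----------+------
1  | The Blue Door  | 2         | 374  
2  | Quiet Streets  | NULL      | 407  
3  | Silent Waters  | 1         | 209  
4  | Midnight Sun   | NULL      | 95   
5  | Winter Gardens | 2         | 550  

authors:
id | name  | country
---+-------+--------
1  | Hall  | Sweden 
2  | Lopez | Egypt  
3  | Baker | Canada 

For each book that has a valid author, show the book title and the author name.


INNER JOIN keeps only books rows whose author_id matches an id in authors. Walk through each book:
  - book 1 (The Blue Door): author_id=2 -> matches Lopez
  - book 2 (Quiet Streets): author_id=NULL, no match -> dropped
  - book 3 (Silent Waters): author_id=1 -> matches Hall
  - book 4 (Midnight Sun): author_id=NULL, no match -> dropped
  - book 5 (Winter Gardens): author_id=2 -> matches Lopez
So 2 of 5 rows are dropped.

SQL:
SELECT a.title, b.name AS author
FROM books a
INNER JOIN authors b ON a.author_id = b.id

Result:
title          | author
---------------+-------
The Blue Door  | Lopez 
Silent Waters  | Hall  
Winter Gardens | Lopez 


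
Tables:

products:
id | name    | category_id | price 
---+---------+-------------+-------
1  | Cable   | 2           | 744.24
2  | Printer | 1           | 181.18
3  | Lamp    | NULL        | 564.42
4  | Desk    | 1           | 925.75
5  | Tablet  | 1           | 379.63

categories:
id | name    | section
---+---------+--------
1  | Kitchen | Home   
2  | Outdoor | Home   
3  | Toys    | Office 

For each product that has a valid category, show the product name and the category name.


INNER JOIN keeps only products rows whose category_id matches an id in categories. Walk through each product:
  - product 1 (Cable): category_id=2 -> matches Outdoor
  - product 2 (Printer): category_id=1 -> matches Kitchen
  - product 3 (Lamp): category_id=NULL, no match -> dropped
  - product 4 (Desk): category_id=1 -> matches Kitchen
  - product 5 (Tablet): category_id=1 -> matches Kitchen
So 1 of 5 rows is dropped.

SQL:
SELECT a.name, b.name AS category
FROM products a
INNER JOIN categories b ON a.category_id = b.id

Result:
name    | category
--------+---------
Cable   | Outdoor 
Printer | Kitchen 
Desk    | Kitchen 
Tablet  | Kitchen 


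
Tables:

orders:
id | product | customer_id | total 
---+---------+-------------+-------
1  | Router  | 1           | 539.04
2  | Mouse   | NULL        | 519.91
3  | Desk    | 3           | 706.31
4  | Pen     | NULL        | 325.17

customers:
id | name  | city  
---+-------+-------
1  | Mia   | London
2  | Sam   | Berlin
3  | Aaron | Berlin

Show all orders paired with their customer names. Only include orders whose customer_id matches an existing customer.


INNER JOIN keeps only orders rows whose customer_id matches an id in customers. Walk through each order:
  - order 1 (Router): customer_id=1 -> matches Mia
  - order 2 (Mouse): customer_id=NULL, no match -> dropped
  - order 3 (Desk): customer_id=3 -> matches Aaron
  - order 4 (Pen): customer_id=NULL, no match -> dropped
So 2 of 4 rows are dropped.

SQL:
SELECT a.product, b.name AS customer
FROM orders a
INNER JOIN customers b ON a.customer_id = b.id

Result:
product | customer
--------+---------
Router  | Mia     
Desk    | Aaron   


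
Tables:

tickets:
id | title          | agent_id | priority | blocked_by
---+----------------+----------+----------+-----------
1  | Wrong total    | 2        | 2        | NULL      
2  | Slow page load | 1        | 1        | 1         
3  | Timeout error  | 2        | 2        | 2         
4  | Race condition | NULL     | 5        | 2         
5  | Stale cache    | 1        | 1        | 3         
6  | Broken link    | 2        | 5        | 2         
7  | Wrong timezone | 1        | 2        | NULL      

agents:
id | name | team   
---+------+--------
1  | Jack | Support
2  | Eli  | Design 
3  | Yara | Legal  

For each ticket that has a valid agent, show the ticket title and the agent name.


INNER JOIN keeps only tickets rows whose agent_id matches an id in agents. Walk through each ticket:
  - ticket 1 (Wrong total): agent_id=2 -> matches Eli
  - ticket 2 (Slow page load): agent_id=1 -> matches Jack
  - ticket 3 (Timeout error): agent_id=2 -> matches Eli
  - ticket 4 (Race condition): agent_id=NULL, no match -> dropped
  - ticket 5 (Stale cache): agent_id=1 -> matches Jack
  - ticket 6 (Broken link): agent_id=2 -> matches Eli
  - ticket 7 (Wrong timezone): agent_id=1 -> matches Jack
So 1 of 7 rows is dropped.

SQL:
SELECT a.title, b.name AS agent
FROM tickets a
INNER JOIN agents b ON a.agent_id = b.id

Result:
title          | agent
---------------+------
Wrong total    | Eli  
Slow page load | Jack 
Timeout error  | Eli  
Stale cache    | Jack 
Broken link    | Eli  
Wrong timezone | Jack 


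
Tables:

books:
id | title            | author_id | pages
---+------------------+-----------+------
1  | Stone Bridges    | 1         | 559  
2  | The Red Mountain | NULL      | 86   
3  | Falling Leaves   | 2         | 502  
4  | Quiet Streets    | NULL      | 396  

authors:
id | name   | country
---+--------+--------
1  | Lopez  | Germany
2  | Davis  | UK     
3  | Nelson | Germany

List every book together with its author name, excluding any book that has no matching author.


INNER JOIN keeps only books rows whose author_id matches an id in authors. Walk through each book:
  - book 1 (Stone Bridges): author_id=1 -> matches Lopez
  - book 2 (The Red Mountain): author_id=NULL, no match -> dropped
  - book 3 (Falling Leaves): author_id=2 -> matches Davis
  - book 4 (Quiet Streets): author_id=NULL, no match -> dropped
So 2 of 4 rows are dropped.

SQL:
SELECT a.title, b.name AS author
FROM books a
INNER JOIN authors b ON a.author_id = b.id

Result:
title          | author
---------------+-------
Stone Bridges  | Lopez 
Falling Leaves | Davis 


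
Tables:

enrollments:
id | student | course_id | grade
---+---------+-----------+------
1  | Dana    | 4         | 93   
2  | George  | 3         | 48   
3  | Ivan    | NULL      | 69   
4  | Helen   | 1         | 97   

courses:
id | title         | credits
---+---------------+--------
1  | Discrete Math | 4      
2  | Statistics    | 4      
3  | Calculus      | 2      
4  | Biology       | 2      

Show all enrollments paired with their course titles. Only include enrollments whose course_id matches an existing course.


INNER JOIN keeps only enrollments rows whose course_id matches an id in courses. Walk through each enrollment:
  - enrollment 1 (Dana): course_id=4 -> matches Biology
  - enrollment 2 (George): course_id=3 -> matches Calculus
  - enrollment 3 (Ivan): course_id=NULL, no match -> dropped
  - enrollment 4 (Helen): course_id=1 -> matches Discrete Math
So 1 of 4 rows is dropped.

SQL:
SELECT a.student, b.title AS course
FROM enrollments a
INNER JOIN courses b ON a.course_id = b.id

Result:
student | course       
--------+--------------
Dana    | Biology      
George  | Calculus     
Helen   | Discrete Math


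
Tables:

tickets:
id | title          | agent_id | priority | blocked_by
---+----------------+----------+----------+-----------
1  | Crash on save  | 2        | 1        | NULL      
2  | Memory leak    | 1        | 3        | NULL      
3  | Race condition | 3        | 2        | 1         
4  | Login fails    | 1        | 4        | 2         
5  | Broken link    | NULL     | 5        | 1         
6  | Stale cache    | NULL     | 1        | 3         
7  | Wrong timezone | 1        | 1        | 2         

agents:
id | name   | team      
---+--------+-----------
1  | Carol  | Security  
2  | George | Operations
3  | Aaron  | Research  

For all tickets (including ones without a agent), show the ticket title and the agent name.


LEFT JOIN keeps every row from tickets (the left table); where agent_id has no match in agents, the agent columns become NULL. Walk through each ticket:
  - ticket 1 (Crash on save): agent_id=2 -> matches George
  - ticket 2 (Memory leak): agent_id=1 -> matches Carol
  - ticket 3 (Race condition): agent_id=3 -> matches Aaron
  - ticket 4 (Login fails): agent_id=1 -> matches Carol
  - ticket 5 (Broken link): agent_id=NULL, no match -> kept with NULL
  - ticket 6 (Stale cache): agent_id=NULL, no match -> kept with NULL
  - ticket 7 (Wrong timezone): agent_id=1 -> matches Carol
All 7 rows appear; 2 have NULL agent.

SQL:
SELECT a.title, b.name AS agent
FROM tickets a
LEFT JOIN agents b ON a.agent_id = b.id

Result:
title          | agent 
---------------+-------
Crash on save  | George
Memory leak    | Carol 
Race condition | Aaron 
Login fails    | Carol 
Broken link    | NULL  
Stale cache    | NULL  
Wrong timezone | Carol 


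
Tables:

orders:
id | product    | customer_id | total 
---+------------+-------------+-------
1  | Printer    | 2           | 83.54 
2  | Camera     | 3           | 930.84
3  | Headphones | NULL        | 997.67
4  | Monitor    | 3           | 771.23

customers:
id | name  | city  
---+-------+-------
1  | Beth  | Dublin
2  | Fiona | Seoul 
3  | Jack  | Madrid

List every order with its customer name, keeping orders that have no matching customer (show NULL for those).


LEFT JOIN keeps every row from orders (the left table); where customer_id has no match in customers, the customer columns become NULL. Walk through each order:
  - order 1 (Printer): customer_id=2 -> matches Fiona
  - order 2 (Camera): customer_id=3 -> matches Jack
  - order 3 (Headphones): customer_id=NULL, no match -> kept with NULL
  - order 4 (Monitor): customer_id=3 -> matches Jack
All 4 rows appear; 1 has NULL customer.

SQL:
SELECT a.product, b.name AS customer
FROM orders a
LEFT JOIN customers b ON a.customer_id = b.id

Result:
product    | customer
-----------+---------
Printer    | Fiona   
Camera     | Jack    
Headphones | NULL    
Monitor    | Jack    
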